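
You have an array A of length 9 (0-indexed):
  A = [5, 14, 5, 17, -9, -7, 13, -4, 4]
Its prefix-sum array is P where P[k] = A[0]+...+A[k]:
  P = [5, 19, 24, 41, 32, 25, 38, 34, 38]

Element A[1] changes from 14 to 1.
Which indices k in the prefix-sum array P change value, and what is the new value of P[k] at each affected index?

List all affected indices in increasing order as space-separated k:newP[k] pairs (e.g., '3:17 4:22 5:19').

Answer: 1:6 2:11 3:28 4:19 5:12 6:25 7:21 8:25

Derivation:
P[k] = A[0] + ... + A[k]
P[k] includes A[1] iff k >= 1
Affected indices: 1, 2, ..., 8; delta = -13
  P[1]: 19 + -13 = 6
  P[2]: 24 + -13 = 11
  P[3]: 41 + -13 = 28
  P[4]: 32 + -13 = 19
  P[5]: 25 + -13 = 12
  P[6]: 38 + -13 = 25
  P[7]: 34 + -13 = 21
  P[8]: 38 + -13 = 25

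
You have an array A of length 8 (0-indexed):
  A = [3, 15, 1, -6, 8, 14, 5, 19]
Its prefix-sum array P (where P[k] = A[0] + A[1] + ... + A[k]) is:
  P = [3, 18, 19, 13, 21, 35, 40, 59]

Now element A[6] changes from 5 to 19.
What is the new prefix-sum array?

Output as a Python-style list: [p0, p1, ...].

Answer: [3, 18, 19, 13, 21, 35, 54, 73]

Derivation:
Change: A[6] 5 -> 19, delta = 14
P[k] for k < 6: unchanged (A[6] not included)
P[k] for k >= 6: shift by delta = 14
  P[0] = 3 + 0 = 3
  P[1] = 18 + 0 = 18
  P[2] = 19 + 0 = 19
  P[3] = 13 + 0 = 13
  P[4] = 21 + 0 = 21
  P[5] = 35 + 0 = 35
  P[6] = 40 + 14 = 54
  P[7] = 59 + 14 = 73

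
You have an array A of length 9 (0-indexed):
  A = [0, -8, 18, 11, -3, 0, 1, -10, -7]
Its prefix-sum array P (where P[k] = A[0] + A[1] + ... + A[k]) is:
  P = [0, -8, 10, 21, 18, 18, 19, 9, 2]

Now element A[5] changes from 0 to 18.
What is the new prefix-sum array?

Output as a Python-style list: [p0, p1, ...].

Change: A[5] 0 -> 18, delta = 18
P[k] for k < 5: unchanged (A[5] not included)
P[k] for k >= 5: shift by delta = 18
  P[0] = 0 + 0 = 0
  P[1] = -8 + 0 = -8
  P[2] = 10 + 0 = 10
  P[3] = 21 + 0 = 21
  P[4] = 18 + 0 = 18
  P[5] = 18 + 18 = 36
  P[6] = 19 + 18 = 37
  P[7] = 9 + 18 = 27
  P[8] = 2 + 18 = 20

Answer: [0, -8, 10, 21, 18, 36, 37, 27, 20]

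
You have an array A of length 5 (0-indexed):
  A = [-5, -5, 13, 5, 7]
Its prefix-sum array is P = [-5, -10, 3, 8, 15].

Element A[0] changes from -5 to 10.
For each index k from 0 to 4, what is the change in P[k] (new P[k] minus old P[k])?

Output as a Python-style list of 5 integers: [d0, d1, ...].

Element change: A[0] -5 -> 10, delta = 15
For k < 0: P[k] unchanged, delta_P[k] = 0
For k >= 0: P[k] shifts by exactly 15
Delta array: [15, 15, 15, 15, 15]

Answer: [15, 15, 15, 15, 15]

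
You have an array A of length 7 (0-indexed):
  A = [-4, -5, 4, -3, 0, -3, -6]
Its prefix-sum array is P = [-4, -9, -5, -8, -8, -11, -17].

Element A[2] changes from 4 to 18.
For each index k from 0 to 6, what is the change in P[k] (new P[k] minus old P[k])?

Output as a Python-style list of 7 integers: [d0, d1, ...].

Answer: [0, 0, 14, 14, 14, 14, 14]

Derivation:
Element change: A[2] 4 -> 18, delta = 14
For k < 2: P[k] unchanged, delta_P[k] = 0
For k >= 2: P[k] shifts by exactly 14
Delta array: [0, 0, 14, 14, 14, 14, 14]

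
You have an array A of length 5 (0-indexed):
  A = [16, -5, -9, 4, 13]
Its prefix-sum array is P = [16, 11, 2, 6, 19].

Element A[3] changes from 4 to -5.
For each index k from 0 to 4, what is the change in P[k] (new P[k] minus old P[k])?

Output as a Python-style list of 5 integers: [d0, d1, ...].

Element change: A[3] 4 -> -5, delta = -9
For k < 3: P[k] unchanged, delta_P[k] = 0
For k >= 3: P[k] shifts by exactly -9
Delta array: [0, 0, 0, -9, -9]

Answer: [0, 0, 0, -9, -9]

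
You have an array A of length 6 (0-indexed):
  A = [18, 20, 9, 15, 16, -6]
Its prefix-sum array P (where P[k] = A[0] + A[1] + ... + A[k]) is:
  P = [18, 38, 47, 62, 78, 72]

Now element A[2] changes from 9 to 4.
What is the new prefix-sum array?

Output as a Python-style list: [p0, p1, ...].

Change: A[2] 9 -> 4, delta = -5
P[k] for k < 2: unchanged (A[2] not included)
P[k] for k >= 2: shift by delta = -5
  P[0] = 18 + 0 = 18
  P[1] = 38 + 0 = 38
  P[2] = 47 + -5 = 42
  P[3] = 62 + -5 = 57
  P[4] = 78 + -5 = 73
  P[5] = 72 + -5 = 67

Answer: [18, 38, 42, 57, 73, 67]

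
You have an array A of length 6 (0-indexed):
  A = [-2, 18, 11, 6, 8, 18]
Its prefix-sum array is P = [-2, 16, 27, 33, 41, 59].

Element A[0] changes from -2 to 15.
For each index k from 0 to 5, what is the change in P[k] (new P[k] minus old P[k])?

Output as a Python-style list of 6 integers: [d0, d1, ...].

Element change: A[0] -2 -> 15, delta = 17
For k < 0: P[k] unchanged, delta_P[k] = 0
For k >= 0: P[k] shifts by exactly 17
Delta array: [17, 17, 17, 17, 17, 17]

Answer: [17, 17, 17, 17, 17, 17]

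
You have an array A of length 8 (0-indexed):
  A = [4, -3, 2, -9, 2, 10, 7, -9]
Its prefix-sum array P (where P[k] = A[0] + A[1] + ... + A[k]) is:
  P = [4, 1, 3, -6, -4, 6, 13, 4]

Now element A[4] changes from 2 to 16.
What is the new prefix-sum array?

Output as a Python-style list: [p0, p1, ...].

Change: A[4] 2 -> 16, delta = 14
P[k] for k < 4: unchanged (A[4] not included)
P[k] for k >= 4: shift by delta = 14
  P[0] = 4 + 0 = 4
  P[1] = 1 + 0 = 1
  P[2] = 3 + 0 = 3
  P[3] = -6 + 0 = -6
  P[4] = -4 + 14 = 10
  P[5] = 6 + 14 = 20
  P[6] = 13 + 14 = 27
  P[7] = 4 + 14 = 18

Answer: [4, 1, 3, -6, 10, 20, 27, 18]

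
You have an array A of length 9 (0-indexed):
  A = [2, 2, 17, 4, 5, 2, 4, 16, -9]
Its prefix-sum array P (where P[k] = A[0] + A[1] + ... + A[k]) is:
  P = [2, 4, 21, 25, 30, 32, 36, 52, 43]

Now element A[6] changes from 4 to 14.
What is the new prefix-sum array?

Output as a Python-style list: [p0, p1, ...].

Change: A[6] 4 -> 14, delta = 10
P[k] for k < 6: unchanged (A[6] not included)
P[k] for k >= 6: shift by delta = 10
  P[0] = 2 + 0 = 2
  P[1] = 4 + 0 = 4
  P[2] = 21 + 0 = 21
  P[3] = 25 + 0 = 25
  P[4] = 30 + 0 = 30
  P[5] = 32 + 0 = 32
  P[6] = 36 + 10 = 46
  P[7] = 52 + 10 = 62
  P[8] = 43 + 10 = 53

Answer: [2, 4, 21, 25, 30, 32, 46, 62, 53]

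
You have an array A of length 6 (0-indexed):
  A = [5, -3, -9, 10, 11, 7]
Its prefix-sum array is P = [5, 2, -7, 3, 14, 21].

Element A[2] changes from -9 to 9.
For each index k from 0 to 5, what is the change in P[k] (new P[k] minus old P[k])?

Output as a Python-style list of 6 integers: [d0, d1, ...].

Answer: [0, 0, 18, 18, 18, 18]

Derivation:
Element change: A[2] -9 -> 9, delta = 18
For k < 2: P[k] unchanged, delta_P[k] = 0
For k >= 2: P[k] shifts by exactly 18
Delta array: [0, 0, 18, 18, 18, 18]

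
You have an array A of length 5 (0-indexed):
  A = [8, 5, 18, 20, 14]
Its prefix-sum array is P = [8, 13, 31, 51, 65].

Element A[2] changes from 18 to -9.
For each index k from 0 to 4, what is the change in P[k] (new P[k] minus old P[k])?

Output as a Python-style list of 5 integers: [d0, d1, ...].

Element change: A[2] 18 -> -9, delta = -27
For k < 2: P[k] unchanged, delta_P[k] = 0
For k >= 2: P[k] shifts by exactly -27
Delta array: [0, 0, -27, -27, -27]

Answer: [0, 0, -27, -27, -27]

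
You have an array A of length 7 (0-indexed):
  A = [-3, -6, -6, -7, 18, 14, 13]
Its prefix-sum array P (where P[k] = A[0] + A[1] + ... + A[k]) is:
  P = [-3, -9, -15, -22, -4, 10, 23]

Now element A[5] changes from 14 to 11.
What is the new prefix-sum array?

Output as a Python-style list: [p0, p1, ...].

Answer: [-3, -9, -15, -22, -4, 7, 20]

Derivation:
Change: A[5] 14 -> 11, delta = -3
P[k] for k < 5: unchanged (A[5] not included)
P[k] for k >= 5: shift by delta = -3
  P[0] = -3 + 0 = -3
  P[1] = -9 + 0 = -9
  P[2] = -15 + 0 = -15
  P[3] = -22 + 0 = -22
  P[4] = -4 + 0 = -4
  P[5] = 10 + -3 = 7
  P[6] = 23 + -3 = 20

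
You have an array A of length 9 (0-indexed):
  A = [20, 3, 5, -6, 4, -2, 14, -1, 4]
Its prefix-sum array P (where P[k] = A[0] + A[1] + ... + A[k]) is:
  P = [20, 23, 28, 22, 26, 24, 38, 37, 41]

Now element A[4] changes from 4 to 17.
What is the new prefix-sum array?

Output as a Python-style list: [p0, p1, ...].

Change: A[4] 4 -> 17, delta = 13
P[k] for k < 4: unchanged (A[4] not included)
P[k] for k >= 4: shift by delta = 13
  P[0] = 20 + 0 = 20
  P[1] = 23 + 0 = 23
  P[2] = 28 + 0 = 28
  P[3] = 22 + 0 = 22
  P[4] = 26 + 13 = 39
  P[5] = 24 + 13 = 37
  P[6] = 38 + 13 = 51
  P[7] = 37 + 13 = 50
  P[8] = 41 + 13 = 54

Answer: [20, 23, 28, 22, 39, 37, 51, 50, 54]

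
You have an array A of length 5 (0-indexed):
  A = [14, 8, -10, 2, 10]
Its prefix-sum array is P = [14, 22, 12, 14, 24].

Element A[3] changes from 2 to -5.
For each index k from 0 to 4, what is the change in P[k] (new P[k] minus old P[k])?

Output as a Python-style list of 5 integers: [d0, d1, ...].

Answer: [0, 0, 0, -7, -7]

Derivation:
Element change: A[3] 2 -> -5, delta = -7
For k < 3: P[k] unchanged, delta_P[k] = 0
For k >= 3: P[k] shifts by exactly -7
Delta array: [0, 0, 0, -7, -7]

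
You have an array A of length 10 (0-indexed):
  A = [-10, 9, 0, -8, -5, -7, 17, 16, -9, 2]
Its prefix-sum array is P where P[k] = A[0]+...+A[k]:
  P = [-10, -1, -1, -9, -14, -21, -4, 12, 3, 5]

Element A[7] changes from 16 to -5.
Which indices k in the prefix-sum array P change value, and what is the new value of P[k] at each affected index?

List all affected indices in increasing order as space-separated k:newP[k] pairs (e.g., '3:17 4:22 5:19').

P[k] = A[0] + ... + A[k]
P[k] includes A[7] iff k >= 7
Affected indices: 7, 8, ..., 9; delta = -21
  P[7]: 12 + -21 = -9
  P[8]: 3 + -21 = -18
  P[9]: 5 + -21 = -16

Answer: 7:-9 8:-18 9:-16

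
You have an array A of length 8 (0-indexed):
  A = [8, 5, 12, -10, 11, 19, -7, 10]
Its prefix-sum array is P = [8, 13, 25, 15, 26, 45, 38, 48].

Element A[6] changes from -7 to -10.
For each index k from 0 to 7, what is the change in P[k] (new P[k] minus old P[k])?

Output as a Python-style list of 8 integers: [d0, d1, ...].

Element change: A[6] -7 -> -10, delta = -3
For k < 6: P[k] unchanged, delta_P[k] = 0
For k >= 6: P[k] shifts by exactly -3
Delta array: [0, 0, 0, 0, 0, 0, -3, -3]

Answer: [0, 0, 0, 0, 0, 0, -3, -3]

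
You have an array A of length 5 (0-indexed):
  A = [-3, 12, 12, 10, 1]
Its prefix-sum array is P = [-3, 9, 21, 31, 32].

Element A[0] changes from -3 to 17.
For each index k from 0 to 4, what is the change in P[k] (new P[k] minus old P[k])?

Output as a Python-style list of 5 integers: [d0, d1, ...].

Element change: A[0] -3 -> 17, delta = 20
For k < 0: P[k] unchanged, delta_P[k] = 0
For k >= 0: P[k] shifts by exactly 20
Delta array: [20, 20, 20, 20, 20]

Answer: [20, 20, 20, 20, 20]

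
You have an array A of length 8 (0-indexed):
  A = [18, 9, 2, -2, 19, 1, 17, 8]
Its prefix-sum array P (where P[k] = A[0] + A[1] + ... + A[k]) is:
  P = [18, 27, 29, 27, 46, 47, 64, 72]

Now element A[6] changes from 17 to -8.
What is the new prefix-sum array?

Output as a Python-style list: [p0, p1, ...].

Answer: [18, 27, 29, 27, 46, 47, 39, 47]

Derivation:
Change: A[6] 17 -> -8, delta = -25
P[k] for k < 6: unchanged (A[6] not included)
P[k] for k >= 6: shift by delta = -25
  P[0] = 18 + 0 = 18
  P[1] = 27 + 0 = 27
  P[2] = 29 + 0 = 29
  P[3] = 27 + 0 = 27
  P[4] = 46 + 0 = 46
  P[5] = 47 + 0 = 47
  P[6] = 64 + -25 = 39
  P[7] = 72 + -25 = 47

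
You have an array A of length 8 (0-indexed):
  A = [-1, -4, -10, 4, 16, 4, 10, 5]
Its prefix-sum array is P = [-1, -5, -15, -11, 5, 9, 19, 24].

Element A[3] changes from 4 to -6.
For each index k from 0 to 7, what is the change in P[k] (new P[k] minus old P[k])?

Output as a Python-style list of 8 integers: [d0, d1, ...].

Element change: A[3] 4 -> -6, delta = -10
For k < 3: P[k] unchanged, delta_P[k] = 0
For k >= 3: P[k] shifts by exactly -10
Delta array: [0, 0, 0, -10, -10, -10, -10, -10]

Answer: [0, 0, 0, -10, -10, -10, -10, -10]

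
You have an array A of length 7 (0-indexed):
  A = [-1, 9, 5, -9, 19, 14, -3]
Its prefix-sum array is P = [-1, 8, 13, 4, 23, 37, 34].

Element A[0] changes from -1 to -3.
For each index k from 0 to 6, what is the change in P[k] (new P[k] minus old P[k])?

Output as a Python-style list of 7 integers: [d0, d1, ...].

Element change: A[0] -1 -> -3, delta = -2
For k < 0: P[k] unchanged, delta_P[k] = 0
For k >= 0: P[k] shifts by exactly -2
Delta array: [-2, -2, -2, -2, -2, -2, -2]

Answer: [-2, -2, -2, -2, -2, -2, -2]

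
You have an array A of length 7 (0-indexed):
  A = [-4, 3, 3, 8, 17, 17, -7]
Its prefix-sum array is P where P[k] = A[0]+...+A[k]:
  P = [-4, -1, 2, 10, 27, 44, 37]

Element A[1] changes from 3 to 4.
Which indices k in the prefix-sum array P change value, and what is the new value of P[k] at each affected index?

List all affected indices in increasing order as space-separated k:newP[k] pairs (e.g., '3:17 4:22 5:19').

P[k] = A[0] + ... + A[k]
P[k] includes A[1] iff k >= 1
Affected indices: 1, 2, ..., 6; delta = 1
  P[1]: -1 + 1 = 0
  P[2]: 2 + 1 = 3
  P[3]: 10 + 1 = 11
  P[4]: 27 + 1 = 28
  P[5]: 44 + 1 = 45
  P[6]: 37 + 1 = 38

Answer: 1:0 2:3 3:11 4:28 5:45 6:38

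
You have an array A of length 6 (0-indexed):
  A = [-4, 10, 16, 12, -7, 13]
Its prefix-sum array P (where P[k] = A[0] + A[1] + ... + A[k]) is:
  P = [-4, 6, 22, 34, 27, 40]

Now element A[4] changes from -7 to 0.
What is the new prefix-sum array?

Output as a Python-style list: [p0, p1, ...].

Change: A[4] -7 -> 0, delta = 7
P[k] for k < 4: unchanged (A[4] not included)
P[k] for k >= 4: shift by delta = 7
  P[0] = -4 + 0 = -4
  P[1] = 6 + 0 = 6
  P[2] = 22 + 0 = 22
  P[3] = 34 + 0 = 34
  P[4] = 27 + 7 = 34
  P[5] = 40 + 7 = 47

Answer: [-4, 6, 22, 34, 34, 47]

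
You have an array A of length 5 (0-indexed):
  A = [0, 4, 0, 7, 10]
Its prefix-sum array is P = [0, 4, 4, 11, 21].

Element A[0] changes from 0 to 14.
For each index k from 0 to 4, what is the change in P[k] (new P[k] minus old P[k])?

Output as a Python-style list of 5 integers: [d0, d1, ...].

Answer: [14, 14, 14, 14, 14]

Derivation:
Element change: A[0] 0 -> 14, delta = 14
For k < 0: P[k] unchanged, delta_P[k] = 0
For k >= 0: P[k] shifts by exactly 14
Delta array: [14, 14, 14, 14, 14]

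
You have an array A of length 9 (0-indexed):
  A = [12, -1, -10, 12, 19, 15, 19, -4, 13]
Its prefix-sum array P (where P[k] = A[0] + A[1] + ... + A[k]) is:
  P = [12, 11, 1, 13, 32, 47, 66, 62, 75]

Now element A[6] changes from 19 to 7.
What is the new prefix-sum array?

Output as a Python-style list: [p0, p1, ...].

Answer: [12, 11, 1, 13, 32, 47, 54, 50, 63]

Derivation:
Change: A[6] 19 -> 7, delta = -12
P[k] for k < 6: unchanged (A[6] not included)
P[k] for k >= 6: shift by delta = -12
  P[0] = 12 + 0 = 12
  P[1] = 11 + 0 = 11
  P[2] = 1 + 0 = 1
  P[3] = 13 + 0 = 13
  P[4] = 32 + 0 = 32
  P[5] = 47 + 0 = 47
  P[6] = 66 + -12 = 54
  P[7] = 62 + -12 = 50
  P[8] = 75 + -12 = 63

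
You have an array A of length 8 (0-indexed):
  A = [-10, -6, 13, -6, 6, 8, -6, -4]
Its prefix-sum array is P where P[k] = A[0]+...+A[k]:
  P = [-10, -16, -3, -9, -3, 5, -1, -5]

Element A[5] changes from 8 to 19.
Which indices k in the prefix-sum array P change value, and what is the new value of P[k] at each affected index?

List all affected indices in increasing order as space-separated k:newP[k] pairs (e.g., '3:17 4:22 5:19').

P[k] = A[0] + ... + A[k]
P[k] includes A[5] iff k >= 5
Affected indices: 5, 6, ..., 7; delta = 11
  P[5]: 5 + 11 = 16
  P[6]: -1 + 11 = 10
  P[7]: -5 + 11 = 6

Answer: 5:16 6:10 7:6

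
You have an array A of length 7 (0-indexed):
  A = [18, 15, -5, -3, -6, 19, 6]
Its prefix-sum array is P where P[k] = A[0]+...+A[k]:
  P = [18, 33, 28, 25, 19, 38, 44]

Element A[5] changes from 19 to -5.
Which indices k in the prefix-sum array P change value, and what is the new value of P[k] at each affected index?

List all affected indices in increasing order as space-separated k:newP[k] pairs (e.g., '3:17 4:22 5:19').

P[k] = A[0] + ... + A[k]
P[k] includes A[5] iff k >= 5
Affected indices: 5, 6, ..., 6; delta = -24
  P[5]: 38 + -24 = 14
  P[6]: 44 + -24 = 20

Answer: 5:14 6:20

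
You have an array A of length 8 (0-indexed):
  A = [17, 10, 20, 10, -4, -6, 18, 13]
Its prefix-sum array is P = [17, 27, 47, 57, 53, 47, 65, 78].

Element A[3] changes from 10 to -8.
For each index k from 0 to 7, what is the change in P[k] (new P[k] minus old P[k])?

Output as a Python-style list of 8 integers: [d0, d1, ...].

Element change: A[3] 10 -> -8, delta = -18
For k < 3: P[k] unchanged, delta_P[k] = 0
For k >= 3: P[k] shifts by exactly -18
Delta array: [0, 0, 0, -18, -18, -18, -18, -18]

Answer: [0, 0, 0, -18, -18, -18, -18, -18]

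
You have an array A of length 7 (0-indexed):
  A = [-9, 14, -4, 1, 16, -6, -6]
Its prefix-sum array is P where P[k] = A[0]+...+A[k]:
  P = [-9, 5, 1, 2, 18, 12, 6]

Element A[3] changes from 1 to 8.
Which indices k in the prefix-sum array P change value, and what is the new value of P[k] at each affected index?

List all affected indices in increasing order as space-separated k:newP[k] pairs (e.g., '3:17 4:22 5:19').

Answer: 3:9 4:25 5:19 6:13

Derivation:
P[k] = A[0] + ... + A[k]
P[k] includes A[3] iff k >= 3
Affected indices: 3, 4, ..., 6; delta = 7
  P[3]: 2 + 7 = 9
  P[4]: 18 + 7 = 25
  P[5]: 12 + 7 = 19
  P[6]: 6 + 7 = 13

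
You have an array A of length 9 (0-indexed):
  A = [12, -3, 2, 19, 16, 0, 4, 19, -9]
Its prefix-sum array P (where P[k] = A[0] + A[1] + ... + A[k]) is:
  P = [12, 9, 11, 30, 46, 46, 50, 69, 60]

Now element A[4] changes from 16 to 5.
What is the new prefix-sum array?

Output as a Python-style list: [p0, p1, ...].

Answer: [12, 9, 11, 30, 35, 35, 39, 58, 49]

Derivation:
Change: A[4] 16 -> 5, delta = -11
P[k] for k < 4: unchanged (A[4] not included)
P[k] for k >= 4: shift by delta = -11
  P[0] = 12 + 0 = 12
  P[1] = 9 + 0 = 9
  P[2] = 11 + 0 = 11
  P[3] = 30 + 0 = 30
  P[4] = 46 + -11 = 35
  P[5] = 46 + -11 = 35
  P[6] = 50 + -11 = 39
  P[7] = 69 + -11 = 58
  P[8] = 60 + -11 = 49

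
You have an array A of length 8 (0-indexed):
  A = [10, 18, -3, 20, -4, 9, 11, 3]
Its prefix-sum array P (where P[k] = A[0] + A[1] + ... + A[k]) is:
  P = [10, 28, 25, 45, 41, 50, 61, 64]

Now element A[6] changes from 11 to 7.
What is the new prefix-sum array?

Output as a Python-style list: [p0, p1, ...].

Answer: [10, 28, 25, 45, 41, 50, 57, 60]

Derivation:
Change: A[6] 11 -> 7, delta = -4
P[k] for k < 6: unchanged (A[6] not included)
P[k] for k >= 6: shift by delta = -4
  P[0] = 10 + 0 = 10
  P[1] = 28 + 0 = 28
  P[2] = 25 + 0 = 25
  P[3] = 45 + 0 = 45
  P[4] = 41 + 0 = 41
  P[5] = 50 + 0 = 50
  P[6] = 61 + -4 = 57
  P[7] = 64 + -4 = 60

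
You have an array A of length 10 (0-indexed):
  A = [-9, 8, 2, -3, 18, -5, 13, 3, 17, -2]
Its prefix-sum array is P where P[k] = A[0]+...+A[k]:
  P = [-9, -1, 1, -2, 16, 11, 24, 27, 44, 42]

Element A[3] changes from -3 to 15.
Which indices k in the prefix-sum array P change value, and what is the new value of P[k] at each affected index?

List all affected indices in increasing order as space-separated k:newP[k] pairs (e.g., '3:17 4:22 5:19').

P[k] = A[0] + ... + A[k]
P[k] includes A[3] iff k >= 3
Affected indices: 3, 4, ..., 9; delta = 18
  P[3]: -2 + 18 = 16
  P[4]: 16 + 18 = 34
  P[5]: 11 + 18 = 29
  P[6]: 24 + 18 = 42
  P[7]: 27 + 18 = 45
  P[8]: 44 + 18 = 62
  P[9]: 42 + 18 = 60

Answer: 3:16 4:34 5:29 6:42 7:45 8:62 9:60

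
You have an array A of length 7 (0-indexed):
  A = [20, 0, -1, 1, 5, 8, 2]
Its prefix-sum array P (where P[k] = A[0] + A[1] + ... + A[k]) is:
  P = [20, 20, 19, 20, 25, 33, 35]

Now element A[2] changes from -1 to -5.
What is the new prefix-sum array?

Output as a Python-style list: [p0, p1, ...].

Change: A[2] -1 -> -5, delta = -4
P[k] for k < 2: unchanged (A[2] not included)
P[k] for k >= 2: shift by delta = -4
  P[0] = 20 + 0 = 20
  P[1] = 20 + 0 = 20
  P[2] = 19 + -4 = 15
  P[3] = 20 + -4 = 16
  P[4] = 25 + -4 = 21
  P[5] = 33 + -4 = 29
  P[6] = 35 + -4 = 31

Answer: [20, 20, 15, 16, 21, 29, 31]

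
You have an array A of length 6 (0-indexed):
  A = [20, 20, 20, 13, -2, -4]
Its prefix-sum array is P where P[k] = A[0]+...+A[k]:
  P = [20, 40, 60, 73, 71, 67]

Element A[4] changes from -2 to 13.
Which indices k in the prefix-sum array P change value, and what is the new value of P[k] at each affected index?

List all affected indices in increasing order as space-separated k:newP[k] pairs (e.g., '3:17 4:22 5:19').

P[k] = A[0] + ... + A[k]
P[k] includes A[4] iff k >= 4
Affected indices: 4, 5, ..., 5; delta = 15
  P[4]: 71 + 15 = 86
  P[5]: 67 + 15 = 82

Answer: 4:86 5:82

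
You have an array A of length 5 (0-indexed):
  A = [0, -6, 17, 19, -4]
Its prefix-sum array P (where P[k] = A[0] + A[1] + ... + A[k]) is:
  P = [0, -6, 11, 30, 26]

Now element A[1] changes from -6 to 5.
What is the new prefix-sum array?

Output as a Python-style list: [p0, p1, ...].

Answer: [0, 5, 22, 41, 37]

Derivation:
Change: A[1] -6 -> 5, delta = 11
P[k] for k < 1: unchanged (A[1] not included)
P[k] for k >= 1: shift by delta = 11
  P[0] = 0 + 0 = 0
  P[1] = -6 + 11 = 5
  P[2] = 11 + 11 = 22
  P[3] = 30 + 11 = 41
  P[4] = 26 + 11 = 37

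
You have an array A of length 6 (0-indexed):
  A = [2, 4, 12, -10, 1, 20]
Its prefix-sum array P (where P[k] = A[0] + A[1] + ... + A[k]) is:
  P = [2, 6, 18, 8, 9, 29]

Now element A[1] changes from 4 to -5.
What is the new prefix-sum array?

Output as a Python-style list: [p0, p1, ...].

Answer: [2, -3, 9, -1, 0, 20]

Derivation:
Change: A[1] 4 -> -5, delta = -9
P[k] for k < 1: unchanged (A[1] not included)
P[k] for k >= 1: shift by delta = -9
  P[0] = 2 + 0 = 2
  P[1] = 6 + -9 = -3
  P[2] = 18 + -9 = 9
  P[3] = 8 + -9 = -1
  P[4] = 9 + -9 = 0
  P[5] = 29 + -9 = 20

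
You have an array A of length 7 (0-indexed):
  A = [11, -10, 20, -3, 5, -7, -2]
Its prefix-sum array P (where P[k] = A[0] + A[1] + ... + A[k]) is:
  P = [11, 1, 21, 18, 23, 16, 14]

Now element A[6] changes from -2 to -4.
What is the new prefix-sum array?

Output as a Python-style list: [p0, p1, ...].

Change: A[6] -2 -> -4, delta = -2
P[k] for k < 6: unchanged (A[6] not included)
P[k] for k >= 6: shift by delta = -2
  P[0] = 11 + 0 = 11
  P[1] = 1 + 0 = 1
  P[2] = 21 + 0 = 21
  P[3] = 18 + 0 = 18
  P[4] = 23 + 0 = 23
  P[5] = 16 + 0 = 16
  P[6] = 14 + -2 = 12

Answer: [11, 1, 21, 18, 23, 16, 12]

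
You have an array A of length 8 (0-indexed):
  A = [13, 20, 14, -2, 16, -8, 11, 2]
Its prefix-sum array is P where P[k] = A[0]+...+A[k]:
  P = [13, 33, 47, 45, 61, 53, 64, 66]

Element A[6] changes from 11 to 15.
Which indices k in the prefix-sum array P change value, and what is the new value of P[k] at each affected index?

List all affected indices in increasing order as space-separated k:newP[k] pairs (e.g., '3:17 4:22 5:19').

P[k] = A[0] + ... + A[k]
P[k] includes A[6] iff k >= 6
Affected indices: 6, 7, ..., 7; delta = 4
  P[6]: 64 + 4 = 68
  P[7]: 66 + 4 = 70

Answer: 6:68 7:70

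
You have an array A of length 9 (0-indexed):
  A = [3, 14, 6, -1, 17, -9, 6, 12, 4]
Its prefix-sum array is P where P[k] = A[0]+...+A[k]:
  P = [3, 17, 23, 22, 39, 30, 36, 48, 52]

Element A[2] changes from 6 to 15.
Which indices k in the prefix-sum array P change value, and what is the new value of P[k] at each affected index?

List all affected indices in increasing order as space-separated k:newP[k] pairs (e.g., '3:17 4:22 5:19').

P[k] = A[0] + ... + A[k]
P[k] includes A[2] iff k >= 2
Affected indices: 2, 3, ..., 8; delta = 9
  P[2]: 23 + 9 = 32
  P[3]: 22 + 9 = 31
  P[4]: 39 + 9 = 48
  P[5]: 30 + 9 = 39
  P[6]: 36 + 9 = 45
  P[7]: 48 + 9 = 57
  P[8]: 52 + 9 = 61

Answer: 2:32 3:31 4:48 5:39 6:45 7:57 8:61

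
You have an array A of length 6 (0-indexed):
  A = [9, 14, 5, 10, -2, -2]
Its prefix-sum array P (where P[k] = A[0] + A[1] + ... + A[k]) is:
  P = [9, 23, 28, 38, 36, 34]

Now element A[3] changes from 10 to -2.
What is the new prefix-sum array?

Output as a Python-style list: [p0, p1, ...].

Answer: [9, 23, 28, 26, 24, 22]

Derivation:
Change: A[3] 10 -> -2, delta = -12
P[k] for k < 3: unchanged (A[3] not included)
P[k] for k >= 3: shift by delta = -12
  P[0] = 9 + 0 = 9
  P[1] = 23 + 0 = 23
  P[2] = 28 + 0 = 28
  P[3] = 38 + -12 = 26
  P[4] = 36 + -12 = 24
  P[5] = 34 + -12 = 22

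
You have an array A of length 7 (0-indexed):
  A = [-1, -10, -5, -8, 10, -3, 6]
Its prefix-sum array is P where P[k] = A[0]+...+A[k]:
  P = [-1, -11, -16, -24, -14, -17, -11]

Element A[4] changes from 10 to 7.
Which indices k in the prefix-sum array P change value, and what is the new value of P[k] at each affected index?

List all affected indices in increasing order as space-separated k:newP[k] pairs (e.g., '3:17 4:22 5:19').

Answer: 4:-17 5:-20 6:-14

Derivation:
P[k] = A[0] + ... + A[k]
P[k] includes A[4] iff k >= 4
Affected indices: 4, 5, ..., 6; delta = -3
  P[4]: -14 + -3 = -17
  P[5]: -17 + -3 = -20
  P[6]: -11 + -3 = -14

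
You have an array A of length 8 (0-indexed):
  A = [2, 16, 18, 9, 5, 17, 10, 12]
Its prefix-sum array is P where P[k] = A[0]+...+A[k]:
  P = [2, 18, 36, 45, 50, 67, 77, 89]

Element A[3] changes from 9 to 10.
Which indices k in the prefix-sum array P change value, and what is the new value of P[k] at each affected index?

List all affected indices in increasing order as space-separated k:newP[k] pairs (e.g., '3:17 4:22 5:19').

P[k] = A[0] + ... + A[k]
P[k] includes A[3] iff k >= 3
Affected indices: 3, 4, ..., 7; delta = 1
  P[3]: 45 + 1 = 46
  P[4]: 50 + 1 = 51
  P[5]: 67 + 1 = 68
  P[6]: 77 + 1 = 78
  P[7]: 89 + 1 = 90

Answer: 3:46 4:51 5:68 6:78 7:90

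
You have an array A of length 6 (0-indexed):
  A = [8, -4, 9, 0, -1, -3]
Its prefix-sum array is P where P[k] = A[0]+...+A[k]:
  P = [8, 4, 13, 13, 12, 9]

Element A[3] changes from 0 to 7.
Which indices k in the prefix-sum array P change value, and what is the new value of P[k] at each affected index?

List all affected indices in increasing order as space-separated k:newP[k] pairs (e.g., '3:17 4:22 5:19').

P[k] = A[0] + ... + A[k]
P[k] includes A[3] iff k >= 3
Affected indices: 3, 4, ..., 5; delta = 7
  P[3]: 13 + 7 = 20
  P[4]: 12 + 7 = 19
  P[5]: 9 + 7 = 16

Answer: 3:20 4:19 5:16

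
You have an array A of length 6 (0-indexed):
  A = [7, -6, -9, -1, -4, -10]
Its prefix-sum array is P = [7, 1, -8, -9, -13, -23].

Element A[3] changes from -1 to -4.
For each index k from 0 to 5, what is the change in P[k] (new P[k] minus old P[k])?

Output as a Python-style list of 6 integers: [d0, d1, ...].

Answer: [0, 0, 0, -3, -3, -3]

Derivation:
Element change: A[3] -1 -> -4, delta = -3
For k < 3: P[k] unchanged, delta_P[k] = 0
For k >= 3: P[k] shifts by exactly -3
Delta array: [0, 0, 0, -3, -3, -3]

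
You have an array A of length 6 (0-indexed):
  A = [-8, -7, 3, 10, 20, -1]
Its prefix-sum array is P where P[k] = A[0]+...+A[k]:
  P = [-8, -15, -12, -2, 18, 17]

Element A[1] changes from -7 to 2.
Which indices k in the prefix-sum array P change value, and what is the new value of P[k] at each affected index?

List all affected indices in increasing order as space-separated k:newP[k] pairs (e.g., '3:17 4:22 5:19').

Answer: 1:-6 2:-3 3:7 4:27 5:26

Derivation:
P[k] = A[0] + ... + A[k]
P[k] includes A[1] iff k >= 1
Affected indices: 1, 2, ..., 5; delta = 9
  P[1]: -15 + 9 = -6
  P[2]: -12 + 9 = -3
  P[3]: -2 + 9 = 7
  P[4]: 18 + 9 = 27
  P[5]: 17 + 9 = 26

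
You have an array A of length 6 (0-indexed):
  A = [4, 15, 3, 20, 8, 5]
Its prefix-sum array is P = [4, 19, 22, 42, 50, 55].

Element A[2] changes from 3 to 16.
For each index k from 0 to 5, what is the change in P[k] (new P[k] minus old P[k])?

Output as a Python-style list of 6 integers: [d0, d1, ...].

Answer: [0, 0, 13, 13, 13, 13]

Derivation:
Element change: A[2] 3 -> 16, delta = 13
For k < 2: P[k] unchanged, delta_P[k] = 0
For k >= 2: P[k] shifts by exactly 13
Delta array: [0, 0, 13, 13, 13, 13]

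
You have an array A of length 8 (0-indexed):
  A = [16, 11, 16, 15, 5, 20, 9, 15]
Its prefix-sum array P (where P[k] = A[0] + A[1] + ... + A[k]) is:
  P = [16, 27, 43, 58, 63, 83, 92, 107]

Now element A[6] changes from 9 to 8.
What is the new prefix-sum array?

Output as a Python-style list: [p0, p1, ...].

Change: A[6] 9 -> 8, delta = -1
P[k] for k < 6: unchanged (A[6] not included)
P[k] for k >= 6: shift by delta = -1
  P[0] = 16 + 0 = 16
  P[1] = 27 + 0 = 27
  P[2] = 43 + 0 = 43
  P[3] = 58 + 0 = 58
  P[4] = 63 + 0 = 63
  P[5] = 83 + 0 = 83
  P[6] = 92 + -1 = 91
  P[7] = 107 + -1 = 106

Answer: [16, 27, 43, 58, 63, 83, 91, 106]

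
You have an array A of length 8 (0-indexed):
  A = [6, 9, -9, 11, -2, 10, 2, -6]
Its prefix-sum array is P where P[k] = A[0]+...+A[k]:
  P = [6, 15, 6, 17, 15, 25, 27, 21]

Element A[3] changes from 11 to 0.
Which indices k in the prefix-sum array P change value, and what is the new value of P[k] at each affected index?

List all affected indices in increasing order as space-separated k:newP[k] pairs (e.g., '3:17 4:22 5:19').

Answer: 3:6 4:4 5:14 6:16 7:10

Derivation:
P[k] = A[0] + ... + A[k]
P[k] includes A[3] iff k >= 3
Affected indices: 3, 4, ..., 7; delta = -11
  P[3]: 17 + -11 = 6
  P[4]: 15 + -11 = 4
  P[5]: 25 + -11 = 14
  P[6]: 27 + -11 = 16
  P[7]: 21 + -11 = 10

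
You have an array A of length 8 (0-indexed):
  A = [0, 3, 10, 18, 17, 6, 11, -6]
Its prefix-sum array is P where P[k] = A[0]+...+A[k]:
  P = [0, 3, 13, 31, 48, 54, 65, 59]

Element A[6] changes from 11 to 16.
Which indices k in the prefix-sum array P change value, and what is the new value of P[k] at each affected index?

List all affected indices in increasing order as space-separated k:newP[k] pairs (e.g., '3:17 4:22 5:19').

Answer: 6:70 7:64

Derivation:
P[k] = A[0] + ... + A[k]
P[k] includes A[6] iff k >= 6
Affected indices: 6, 7, ..., 7; delta = 5
  P[6]: 65 + 5 = 70
  P[7]: 59 + 5 = 64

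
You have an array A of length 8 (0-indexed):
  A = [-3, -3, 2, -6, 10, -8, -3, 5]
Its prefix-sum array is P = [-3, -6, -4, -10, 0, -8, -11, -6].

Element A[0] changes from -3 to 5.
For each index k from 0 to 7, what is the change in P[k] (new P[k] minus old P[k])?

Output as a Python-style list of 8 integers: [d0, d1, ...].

Answer: [8, 8, 8, 8, 8, 8, 8, 8]

Derivation:
Element change: A[0] -3 -> 5, delta = 8
For k < 0: P[k] unchanged, delta_P[k] = 0
For k >= 0: P[k] shifts by exactly 8
Delta array: [8, 8, 8, 8, 8, 8, 8, 8]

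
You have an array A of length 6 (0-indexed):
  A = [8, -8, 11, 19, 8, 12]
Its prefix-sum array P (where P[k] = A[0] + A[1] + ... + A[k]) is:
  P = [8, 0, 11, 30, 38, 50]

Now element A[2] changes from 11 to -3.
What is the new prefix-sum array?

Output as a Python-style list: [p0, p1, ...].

Answer: [8, 0, -3, 16, 24, 36]

Derivation:
Change: A[2] 11 -> -3, delta = -14
P[k] for k < 2: unchanged (A[2] not included)
P[k] for k >= 2: shift by delta = -14
  P[0] = 8 + 0 = 8
  P[1] = 0 + 0 = 0
  P[2] = 11 + -14 = -3
  P[3] = 30 + -14 = 16
  P[4] = 38 + -14 = 24
  P[5] = 50 + -14 = 36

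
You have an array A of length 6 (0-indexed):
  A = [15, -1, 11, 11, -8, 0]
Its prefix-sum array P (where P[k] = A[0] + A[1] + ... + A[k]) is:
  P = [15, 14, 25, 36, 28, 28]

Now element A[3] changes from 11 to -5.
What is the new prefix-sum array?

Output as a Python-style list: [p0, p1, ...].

Change: A[3] 11 -> -5, delta = -16
P[k] for k < 3: unchanged (A[3] not included)
P[k] for k >= 3: shift by delta = -16
  P[0] = 15 + 0 = 15
  P[1] = 14 + 0 = 14
  P[2] = 25 + 0 = 25
  P[3] = 36 + -16 = 20
  P[4] = 28 + -16 = 12
  P[5] = 28 + -16 = 12

Answer: [15, 14, 25, 20, 12, 12]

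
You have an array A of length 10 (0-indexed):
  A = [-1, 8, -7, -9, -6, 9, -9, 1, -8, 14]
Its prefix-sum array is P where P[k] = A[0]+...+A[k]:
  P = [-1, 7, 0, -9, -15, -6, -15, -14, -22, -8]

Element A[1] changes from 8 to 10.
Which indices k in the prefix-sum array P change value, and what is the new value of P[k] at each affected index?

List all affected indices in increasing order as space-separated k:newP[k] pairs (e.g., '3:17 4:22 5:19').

Answer: 1:9 2:2 3:-7 4:-13 5:-4 6:-13 7:-12 8:-20 9:-6

Derivation:
P[k] = A[0] + ... + A[k]
P[k] includes A[1] iff k >= 1
Affected indices: 1, 2, ..., 9; delta = 2
  P[1]: 7 + 2 = 9
  P[2]: 0 + 2 = 2
  P[3]: -9 + 2 = -7
  P[4]: -15 + 2 = -13
  P[5]: -6 + 2 = -4
  P[6]: -15 + 2 = -13
  P[7]: -14 + 2 = -12
  P[8]: -22 + 2 = -20
  P[9]: -8 + 2 = -6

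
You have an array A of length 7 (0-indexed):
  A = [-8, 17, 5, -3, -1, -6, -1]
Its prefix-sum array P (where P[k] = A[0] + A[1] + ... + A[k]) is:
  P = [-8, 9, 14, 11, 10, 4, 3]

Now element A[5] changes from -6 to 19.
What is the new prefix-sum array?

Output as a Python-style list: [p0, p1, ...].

Change: A[5] -6 -> 19, delta = 25
P[k] for k < 5: unchanged (A[5] not included)
P[k] for k >= 5: shift by delta = 25
  P[0] = -8 + 0 = -8
  P[1] = 9 + 0 = 9
  P[2] = 14 + 0 = 14
  P[3] = 11 + 0 = 11
  P[4] = 10 + 0 = 10
  P[5] = 4 + 25 = 29
  P[6] = 3 + 25 = 28

Answer: [-8, 9, 14, 11, 10, 29, 28]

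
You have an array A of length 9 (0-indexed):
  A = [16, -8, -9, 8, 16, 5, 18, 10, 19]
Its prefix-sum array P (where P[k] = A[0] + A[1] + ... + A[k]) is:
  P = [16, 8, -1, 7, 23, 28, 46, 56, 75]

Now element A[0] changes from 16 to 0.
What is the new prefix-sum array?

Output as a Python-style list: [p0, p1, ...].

Change: A[0] 16 -> 0, delta = -16
P[k] for k < 0: unchanged (A[0] not included)
P[k] for k >= 0: shift by delta = -16
  P[0] = 16 + -16 = 0
  P[1] = 8 + -16 = -8
  P[2] = -1 + -16 = -17
  P[3] = 7 + -16 = -9
  P[4] = 23 + -16 = 7
  P[5] = 28 + -16 = 12
  P[6] = 46 + -16 = 30
  P[7] = 56 + -16 = 40
  P[8] = 75 + -16 = 59

Answer: [0, -8, -17, -9, 7, 12, 30, 40, 59]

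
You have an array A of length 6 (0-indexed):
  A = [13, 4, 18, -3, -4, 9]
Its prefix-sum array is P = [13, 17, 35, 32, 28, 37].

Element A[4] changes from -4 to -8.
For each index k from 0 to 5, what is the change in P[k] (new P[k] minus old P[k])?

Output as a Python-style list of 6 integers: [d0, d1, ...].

Element change: A[4] -4 -> -8, delta = -4
For k < 4: P[k] unchanged, delta_P[k] = 0
For k >= 4: P[k] shifts by exactly -4
Delta array: [0, 0, 0, 0, -4, -4]

Answer: [0, 0, 0, 0, -4, -4]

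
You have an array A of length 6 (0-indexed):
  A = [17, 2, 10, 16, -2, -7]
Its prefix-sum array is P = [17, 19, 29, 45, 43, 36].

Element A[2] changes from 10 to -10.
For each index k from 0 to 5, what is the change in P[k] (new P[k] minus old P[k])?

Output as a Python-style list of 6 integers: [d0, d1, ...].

Answer: [0, 0, -20, -20, -20, -20]

Derivation:
Element change: A[2] 10 -> -10, delta = -20
For k < 2: P[k] unchanged, delta_P[k] = 0
For k >= 2: P[k] shifts by exactly -20
Delta array: [0, 0, -20, -20, -20, -20]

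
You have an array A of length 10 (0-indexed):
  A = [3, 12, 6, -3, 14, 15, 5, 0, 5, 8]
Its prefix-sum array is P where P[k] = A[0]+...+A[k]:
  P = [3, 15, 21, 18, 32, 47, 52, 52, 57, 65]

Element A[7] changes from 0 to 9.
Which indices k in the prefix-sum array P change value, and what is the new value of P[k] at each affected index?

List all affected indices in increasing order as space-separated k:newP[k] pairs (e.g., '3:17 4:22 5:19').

Answer: 7:61 8:66 9:74

Derivation:
P[k] = A[0] + ... + A[k]
P[k] includes A[7] iff k >= 7
Affected indices: 7, 8, ..., 9; delta = 9
  P[7]: 52 + 9 = 61
  P[8]: 57 + 9 = 66
  P[9]: 65 + 9 = 74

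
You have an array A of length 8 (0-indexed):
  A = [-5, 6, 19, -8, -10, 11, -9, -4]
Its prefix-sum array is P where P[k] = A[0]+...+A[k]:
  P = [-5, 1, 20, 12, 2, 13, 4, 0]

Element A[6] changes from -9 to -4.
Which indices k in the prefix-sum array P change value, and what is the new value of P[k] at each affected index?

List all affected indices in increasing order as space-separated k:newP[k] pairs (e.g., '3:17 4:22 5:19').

P[k] = A[0] + ... + A[k]
P[k] includes A[6] iff k >= 6
Affected indices: 6, 7, ..., 7; delta = 5
  P[6]: 4 + 5 = 9
  P[7]: 0 + 5 = 5

Answer: 6:9 7:5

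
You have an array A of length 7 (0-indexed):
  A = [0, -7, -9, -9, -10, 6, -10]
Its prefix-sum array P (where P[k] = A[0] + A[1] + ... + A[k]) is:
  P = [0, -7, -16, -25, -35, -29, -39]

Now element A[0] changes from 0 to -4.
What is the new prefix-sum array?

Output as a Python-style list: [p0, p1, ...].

Answer: [-4, -11, -20, -29, -39, -33, -43]

Derivation:
Change: A[0] 0 -> -4, delta = -4
P[k] for k < 0: unchanged (A[0] not included)
P[k] for k >= 0: shift by delta = -4
  P[0] = 0 + -4 = -4
  P[1] = -7 + -4 = -11
  P[2] = -16 + -4 = -20
  P[3] = -25 + -4 = -29
  P[4] = -35 + -4 = -39
  P[5] = -29 + -4 = -33
  P[6] = -39 + -4 = -43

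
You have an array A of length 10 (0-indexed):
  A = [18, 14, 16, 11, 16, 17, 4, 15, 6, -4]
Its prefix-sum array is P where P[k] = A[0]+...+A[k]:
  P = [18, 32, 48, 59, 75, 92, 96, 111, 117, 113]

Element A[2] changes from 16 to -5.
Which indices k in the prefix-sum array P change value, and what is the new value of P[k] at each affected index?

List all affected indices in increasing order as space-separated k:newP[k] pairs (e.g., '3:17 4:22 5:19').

P[k] = A[0] + ... + A[k]
P[k] includes A[2] iff k >= 2
Affected indices: 2, 3, ..., 9; delta = -21
  P[2]: 48 + -21 = 27
  P[3]: 59 + -21 = 38
  P[4]: 75 + -21 = 54
  P[5]: 92 + -21 = 71
  P[6]: 96 + -21 = 75
  P[7]: 111 + -21 = 90
  P[8]: 117 + -21 = 96
  P[9]: 113 + -21 = 92

Answer: 2:27 3:38 4:54 5:71 6:75 7:90 8:96 9:92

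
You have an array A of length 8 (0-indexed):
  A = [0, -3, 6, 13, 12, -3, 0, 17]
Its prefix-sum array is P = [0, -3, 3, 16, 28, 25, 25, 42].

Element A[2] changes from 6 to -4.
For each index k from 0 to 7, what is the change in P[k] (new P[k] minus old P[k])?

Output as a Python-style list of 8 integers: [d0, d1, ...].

Answer: [0, 0, -10, -10, -10, -10, -10, -10]

Derivation:
Element change: A[2] 6 -> -4, delta = -10
For k < 2: P[k] unchanged, delta_P[k] = 0
For k >= 2: P[k] shifts by exactly -10
Delta array: [0, 0, -10, -10, -10, -10, -10, -10]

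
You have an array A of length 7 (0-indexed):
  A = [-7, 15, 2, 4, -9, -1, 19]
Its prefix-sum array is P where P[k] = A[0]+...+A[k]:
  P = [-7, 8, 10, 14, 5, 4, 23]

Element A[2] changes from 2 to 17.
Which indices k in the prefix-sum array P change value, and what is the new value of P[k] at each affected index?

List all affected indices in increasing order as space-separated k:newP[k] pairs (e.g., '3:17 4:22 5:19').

P[k] = A[0] + ... + A[k]
P[k] includes A[2] iff k >= 2
Affected indices: 2, 3, ..., 6; delta = 15
  P[2]: 10 + 15 = 25
  P[3]: 14 + 15 = 29
  P[4]: 5 + 15 = 20
  P[5]: 4 + 15 = 19
  P[6]: 23 + 15 = 38

Answer: 2:25 3:29 4:20 5:19 6:38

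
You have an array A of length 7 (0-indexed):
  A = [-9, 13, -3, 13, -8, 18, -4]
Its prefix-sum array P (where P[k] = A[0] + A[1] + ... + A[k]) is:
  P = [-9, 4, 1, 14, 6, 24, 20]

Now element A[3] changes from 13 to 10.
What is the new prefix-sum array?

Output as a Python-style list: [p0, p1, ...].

Answer: [-9, 4, 1, 11, 3, 21, 17]

Derivation:
Change: A[3] 13 -> 10, delta = -3
P[k] for k < 3: unchanged (A[3] not included)
P[k] for k >= 3: shift by delta = -3
  P[0] = -9 + 0 = -9
  P[1] = 4 + 0 = 4
  P[2] = 1 + 0 = 1
  P[3] = 14 + -3 = 11
  P[4] = 6 + -3 = 3
  P[5] = 24 + -3 = 21
  P[6] = 20 + -3 = 17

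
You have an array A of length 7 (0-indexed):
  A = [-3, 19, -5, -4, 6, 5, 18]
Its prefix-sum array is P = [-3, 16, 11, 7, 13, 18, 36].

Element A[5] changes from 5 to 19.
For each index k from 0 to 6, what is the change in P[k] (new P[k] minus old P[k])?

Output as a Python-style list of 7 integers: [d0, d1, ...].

Element change: A[5] 5 -> 19, delta = 14
For k < 5: P[k] unchanged, delta_P[k] = 0
For k >= 5: P[k] shifts by exactly 14
Delta array: [0, 0, 0, 0, 0, 14, 14]

Answer: [0, 0, 0, 0, 0, 14, 14]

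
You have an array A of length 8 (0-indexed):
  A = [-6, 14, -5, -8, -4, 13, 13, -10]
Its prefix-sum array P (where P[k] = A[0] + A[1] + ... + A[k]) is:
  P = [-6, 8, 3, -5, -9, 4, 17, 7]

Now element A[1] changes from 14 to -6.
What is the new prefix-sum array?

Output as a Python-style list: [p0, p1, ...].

Change: A[1] 14 -> -6, delta = -20
P[k] for k < 1: unchanged (A[1] not included)
P[k] for k >= 1: shift by delta = -20
  P[0] = -6 + 0 = -6
  P[1] = 8 + -20 = -12
  P[2] = 3 + -20 = -17
  P[3] = -5 + -20 = -25
  P[4] = -9 + -20 = -29
  P[5] = 4 + -20 = -16
  P[6] = 17 + -20 = -3
  P[7] = 7 + -20 = -13

Answer: [-6, -12, -17, -25, -29, -16, -3, -13]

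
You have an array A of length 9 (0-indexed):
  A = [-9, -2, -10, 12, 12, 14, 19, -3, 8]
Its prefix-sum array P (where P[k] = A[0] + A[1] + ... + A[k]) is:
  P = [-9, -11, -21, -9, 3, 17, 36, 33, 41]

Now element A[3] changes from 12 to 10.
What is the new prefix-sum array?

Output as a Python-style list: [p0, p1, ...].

Answer: [-9, -11, -21, -11, 1, 15, 34, 31, 39]

Derivation:
Change: A[3] 12 -> 10, delta = -2
P[k] for k < 3: unchanged (A[3] not included)
P[k] for k >= 3: shift by delta = -2
  P[0] = -9 + 0 = -9
  P[1] = -11 + 0 = -11
  P[2] = -21 + 0 = -21
  P[3] = -9 + -2 = -11
  P[4] = 3 + -2 = 1
  P[5] = 17 + -2 = 15
  P[6] = 36 + -2 = 34
  P[7] = 33 + -2 = 31
  P[8] = 41 + -2 = 39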